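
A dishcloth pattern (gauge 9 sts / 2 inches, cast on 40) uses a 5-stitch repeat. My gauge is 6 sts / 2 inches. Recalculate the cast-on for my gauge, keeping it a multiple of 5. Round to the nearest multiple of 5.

40 × 6 / 9 = 26.67.
Nearest multiple of 5: 25.

Cast on 25 stitches.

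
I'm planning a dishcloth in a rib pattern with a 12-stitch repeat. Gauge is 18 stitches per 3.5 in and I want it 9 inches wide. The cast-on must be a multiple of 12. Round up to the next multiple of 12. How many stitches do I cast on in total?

Cast on 48 stitches.

18 / 3.5 = 5.143 sts per inch.
9 × 5.143 = 46.29 sts.
Next multiple of 12: 48.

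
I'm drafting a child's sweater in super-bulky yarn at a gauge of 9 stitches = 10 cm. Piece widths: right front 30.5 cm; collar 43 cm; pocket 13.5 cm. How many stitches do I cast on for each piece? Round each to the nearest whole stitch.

Rate = 9/10 = 0.9 sts per cm.
right front: 30.5 × 0.9 = 27.45 → 27.
collar: 43 × 0.9 = 38.70 → 39.
pocket: 13.5 × 0.9 = 12.15 → 12.

right front 27; collar 39; pocket 12.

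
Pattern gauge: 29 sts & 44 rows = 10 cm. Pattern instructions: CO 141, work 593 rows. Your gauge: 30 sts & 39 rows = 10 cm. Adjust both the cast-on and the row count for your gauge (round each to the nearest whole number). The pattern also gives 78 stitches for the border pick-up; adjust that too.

Stitches: 141 × 30/29 = 145.86 → 146.
Rows: 593 × 39/44 = 525.61 → 526.
border pick-up: 78 × 30/29 = 80.69 → 81.

Cast on 146 stitches; work 526 rows; border pick-up 81 stitches.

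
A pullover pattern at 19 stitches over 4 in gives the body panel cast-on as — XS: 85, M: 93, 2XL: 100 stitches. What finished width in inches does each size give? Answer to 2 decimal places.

19/4 = 4.75 sts per in.
XS: 85 / 4.75 = 17.895 → 17.89 in.
M: 93 / 4.75 = 19.579 → 19.58 in.
2XL: 100 / 4.75 = 21.053 → 21.05 in.

XS 17.89 inches; M 19.58 inches; 2XL 21.05 inches.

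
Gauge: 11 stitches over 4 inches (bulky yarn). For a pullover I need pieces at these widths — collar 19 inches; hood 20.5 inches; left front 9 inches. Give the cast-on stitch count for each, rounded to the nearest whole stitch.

Rate = 11/4 = 2.75 sts per in.
collar: 19 × 2.75 = 52.25 → 52.
hood: 20.5 × 2.75 = 56.38 → 56.
left front: 9 × 2.75 = 24.75 → 25.

collar 52; hood 56; left front 25.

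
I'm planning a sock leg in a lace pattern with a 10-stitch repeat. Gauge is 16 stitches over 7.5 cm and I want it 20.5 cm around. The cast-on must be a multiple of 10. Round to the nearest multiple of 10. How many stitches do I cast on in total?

CO 40 sts.

16 / 7.5 = 2.133 sts per cm.
20.5 × 2.133 = 43.73 sts.
Nearest multiple of 10: 40.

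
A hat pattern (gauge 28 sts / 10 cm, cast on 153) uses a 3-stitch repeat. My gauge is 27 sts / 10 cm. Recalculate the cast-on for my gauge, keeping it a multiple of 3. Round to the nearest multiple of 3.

147 stitches.

153 × 27 / 28 = 147.54.
Nearest multiple of 3: 147.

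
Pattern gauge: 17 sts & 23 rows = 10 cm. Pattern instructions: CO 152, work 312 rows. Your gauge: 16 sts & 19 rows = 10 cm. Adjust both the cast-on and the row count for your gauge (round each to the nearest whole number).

Cast on 143 stitches; work 258 rows.

Stitches: 152 × 16/17 = 143.06 → 143.
Rows: 312 × 19/23 = 257.74 → 258.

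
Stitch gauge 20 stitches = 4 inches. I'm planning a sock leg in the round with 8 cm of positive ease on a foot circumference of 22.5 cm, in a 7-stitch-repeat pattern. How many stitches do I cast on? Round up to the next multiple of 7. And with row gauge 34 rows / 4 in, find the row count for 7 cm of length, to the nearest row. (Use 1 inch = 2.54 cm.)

Finished = 22.5 + 8 = 30.5 cm.
30.5 cm × 1/2.54 = 12.01 inches.
20/4 = 5 sts per in; 12.01 × 5 = 60.04 sts.
Next multiple of 7 → 63.
7 cm = 2.76 inches; × 8.5 = 23.43 → 23 rows.

Cast on 63 stitches; work 23 rows.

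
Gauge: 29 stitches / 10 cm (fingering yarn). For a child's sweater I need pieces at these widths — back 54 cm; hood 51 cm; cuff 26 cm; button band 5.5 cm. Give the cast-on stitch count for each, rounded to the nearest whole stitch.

back 157; hood 148; cuff 75; button band 16.

Rate = 29/10 = 2.9 sts per cm.
back: 54 × 2.9 = 156.60 → 157.
hood: 51 × 2.9 = 147.90 → 148.
cuff: 26 × 2.9 = 75.40 → 75.
button band: 5.5 × 2.9 = 15.95 → 16.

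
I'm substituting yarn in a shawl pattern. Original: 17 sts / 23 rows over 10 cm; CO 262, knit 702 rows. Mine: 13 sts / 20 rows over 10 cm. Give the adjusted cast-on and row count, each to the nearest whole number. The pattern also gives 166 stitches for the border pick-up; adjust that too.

Cast on 200 stitches; work 610 rows; border pick-up 127 stitches.

Stitches: 262 × 13/17 = 200.35 → 200.
Rows: 702 × 20/23 = 610.43 → 610.
border pick-up: 166 × 13/17 = 126.94 → 127.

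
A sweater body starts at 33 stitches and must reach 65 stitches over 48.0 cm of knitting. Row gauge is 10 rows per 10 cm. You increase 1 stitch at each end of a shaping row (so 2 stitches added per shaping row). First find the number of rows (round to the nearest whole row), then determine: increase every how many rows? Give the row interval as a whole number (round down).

Rows = 48.0 × 1 = 48.0 → 48 rows.
Stitches to add: 32 → 16 shaping rows (at 2 st each).
48 / 16 = 3.00 → every 3 rows.

Increase every 3rd row.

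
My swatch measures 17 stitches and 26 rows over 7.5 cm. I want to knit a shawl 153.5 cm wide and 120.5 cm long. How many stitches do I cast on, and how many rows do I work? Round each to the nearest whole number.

Stitch gauge = 17/7.5 = 2.267 sts/cm; 153.5 × 2.267 = 347.93 → 348 sts.
Row gauge = 26/7.5 = 3.467 rows/cm; 120.5 × 3.467 = 417.73 → 418 rows.

Cast on 348 stitches and work 418 rows.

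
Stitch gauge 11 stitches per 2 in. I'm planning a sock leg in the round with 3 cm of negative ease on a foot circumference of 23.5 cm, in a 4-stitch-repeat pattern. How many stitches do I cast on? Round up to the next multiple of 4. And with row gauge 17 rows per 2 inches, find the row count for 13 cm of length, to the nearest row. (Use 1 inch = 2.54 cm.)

Finished = 23.5 − 3 = 20.5 cm.
20.5 cm × 1/2.54 = 8.07 inches.
11/2 = 5.5 sts per in; 8.07 × 5.5 = 44.39 sts.
Next multiple of 4 → 48.
13 cm = 5.12 inches; × 8.5 = 43.50 → 44 rows.

Cast on 48 stitches; work 44 rows.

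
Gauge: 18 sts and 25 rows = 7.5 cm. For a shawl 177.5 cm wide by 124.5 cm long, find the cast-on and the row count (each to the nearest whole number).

Stitch gauge = 18/7.5 = 2.4 sts/cm; 177.5 × 2.4 = 426.00 → 426 sts.
Row gauge = 25/7.5 = 3.333 rows/cm; 124.5 × 3.333 = 415.00 → 415 rows.

Cast on 426 stitches and work 415 rows.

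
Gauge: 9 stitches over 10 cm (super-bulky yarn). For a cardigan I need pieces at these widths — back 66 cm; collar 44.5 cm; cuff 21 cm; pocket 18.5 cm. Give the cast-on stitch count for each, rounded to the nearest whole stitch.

back 59; collar 40; cuff 19; pocket 17.

Rate = 9/10 = 0.9 sts per cm.
back: 66 × 0.9 = 59.40 → 59.
collar: 44.5 × 0.9 = 40.05 → 40.
cuff: 21 × 0.9 = 18.90 → 19.
pocket: 18.5 × 0.9 = 16.65 → 17.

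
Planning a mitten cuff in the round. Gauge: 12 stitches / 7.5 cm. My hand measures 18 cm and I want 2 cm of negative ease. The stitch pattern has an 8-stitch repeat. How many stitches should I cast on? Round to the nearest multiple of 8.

24 stitches.

Finished = 18 − 2 = 16 cm.
12 / 7.5 = 1.6 sts/cm.
16 × 1.6 = 25.60 sts.
Nearest multiple of 8: 24.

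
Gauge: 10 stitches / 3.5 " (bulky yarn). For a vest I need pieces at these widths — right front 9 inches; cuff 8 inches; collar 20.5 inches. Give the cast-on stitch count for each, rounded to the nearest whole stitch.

Rate = 10/3.5 = 2.857 sts per in.
right front: 9 × 2.857 = 25.71 → 26.
cuff: 8 × 2.857 = 22.86 → 23.
collar: 20.5 × 2.857 = 58.57 → 59.

right front 26; cuff 23; collar 59.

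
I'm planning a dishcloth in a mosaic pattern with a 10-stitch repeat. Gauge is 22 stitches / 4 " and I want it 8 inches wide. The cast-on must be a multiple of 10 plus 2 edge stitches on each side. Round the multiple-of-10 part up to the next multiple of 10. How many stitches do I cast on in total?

CO 44 sts.

22 / 4 = 5.5 sts per inch.
8 × 5.5 = 44.00 sts.
Less 4 edge sts → 40.00 for the repeat.
Next multiple of 10: 40.
Add back 4 edge sts → 44.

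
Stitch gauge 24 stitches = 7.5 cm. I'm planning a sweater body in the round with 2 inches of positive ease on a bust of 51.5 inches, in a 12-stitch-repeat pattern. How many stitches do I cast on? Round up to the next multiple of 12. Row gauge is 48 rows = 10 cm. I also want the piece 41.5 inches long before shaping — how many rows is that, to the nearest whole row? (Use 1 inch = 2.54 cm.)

Finished = 51.5 + 2 = 53.5 inches.
53.5 inches × 2.54 = 135.89 cm.
24/7.5 = 3.2 sts per cm; 135.89 × 3.2 = 434.85 sts.
Next multiple of 12 → 444.
41.5 inches = 105.41 cm; × 4.8 = 505.97 → 506 rows.

Cast on 444 stitches; work 506 rows.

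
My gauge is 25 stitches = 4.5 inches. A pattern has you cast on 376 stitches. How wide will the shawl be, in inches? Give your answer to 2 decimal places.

25 stitches / 4.5 inch = 5.556 stitches per inch.
376 / 5.556 = 67.680 inches.

67.68 inches.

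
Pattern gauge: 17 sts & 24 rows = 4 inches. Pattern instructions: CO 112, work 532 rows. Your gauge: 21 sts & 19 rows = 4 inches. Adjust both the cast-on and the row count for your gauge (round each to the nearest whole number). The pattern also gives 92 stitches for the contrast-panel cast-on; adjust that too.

Cast on 138 stitches; work 421 rows; contrast-panel cast-on 114 stitches.

Stitches: 112 × 21/17 = 138.35 → 138.
Rows: 532 × 19/24 = 421.17 → 421.
contrast-panel cast-on: 92 × 21/17 = 113.65 → 114.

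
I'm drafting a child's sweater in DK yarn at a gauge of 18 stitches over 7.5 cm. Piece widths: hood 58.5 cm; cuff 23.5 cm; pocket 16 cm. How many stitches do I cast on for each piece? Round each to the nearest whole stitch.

hood 140; cuff 56; pocket 38.

Rate = 18/7.5 = 2.4 sts per cm.
hood: 58.5 × 2.4 = 140.40 → 140.
cuff: 23.5 × 2.4 = 56.40 → 56.
pocket: 16 × 2.4 = 38.40 → 38.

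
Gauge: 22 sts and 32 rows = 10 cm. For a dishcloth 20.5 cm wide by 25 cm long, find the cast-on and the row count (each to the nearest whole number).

Stitch gauge = 22/10 = 2.2 sts/cm; 20.5 × 2.2 = 45.10 → 45 sts.
Row gauge = 32/10 = 3.2 rows/cm; 25 × 3.2 = 80.00 → 80 rows.

Cast on 45 stitches and work 80 rows.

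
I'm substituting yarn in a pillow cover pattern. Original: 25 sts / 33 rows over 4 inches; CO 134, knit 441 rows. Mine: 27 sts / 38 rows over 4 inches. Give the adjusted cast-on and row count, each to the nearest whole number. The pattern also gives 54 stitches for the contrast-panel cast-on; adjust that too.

Stitches: 134 × 27/25 = 144.72 → 145.
Rows: 441 × 38/33 = 507.82 → 508.
contrast-panel cast-on: 54 × 27/25 = 58.32 → 58.

Cast on 145 stitches; work 508 rows; contrast-panel cast-on 58 stitches.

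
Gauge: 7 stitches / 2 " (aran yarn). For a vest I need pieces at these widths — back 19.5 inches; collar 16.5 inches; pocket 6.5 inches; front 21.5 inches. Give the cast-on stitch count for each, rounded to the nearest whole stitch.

Rate = 7/2 = 3.5 sts per in.
back: 19.5 × 3.5 = 68.25 → 68.
collar: 16.5 × 3.5 = 57.75 → 58.
pocket: 6.5 × 3.5 = 22.75 → 23.
front: 21.5 × 3.5 = 75.25 → 75.

back 68; collar 58; pocket 23; front 75.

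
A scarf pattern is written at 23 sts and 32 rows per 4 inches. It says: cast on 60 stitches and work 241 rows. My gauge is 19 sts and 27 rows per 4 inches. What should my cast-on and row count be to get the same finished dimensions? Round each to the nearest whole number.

Stitches: 60 × 19/23 = 49.57 → 50.
Rows: 241 × 27/32 = 203.34 → 203.

Cast on 50 stitches; work 203 rows.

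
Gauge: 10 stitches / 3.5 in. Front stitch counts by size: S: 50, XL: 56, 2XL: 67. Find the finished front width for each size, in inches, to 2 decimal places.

S 17.50 inches; XL 19.60 inches; 2XL 23.45 inches.

10/3.5 = 2.857 sts per in.
S: 50 / 2.857 = 17.500 → 17.50 in.
XL: 56 / 2.857 = 19.600 → 19.60 in.
2XL: 67 / 2.857 = 23.450 → 23.45 in.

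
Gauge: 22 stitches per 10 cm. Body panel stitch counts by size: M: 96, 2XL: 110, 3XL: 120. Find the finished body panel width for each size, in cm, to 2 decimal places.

22/10 = 2.2 sts per cm.
M: 96 / 2.2 = 43.636 → 43.64 cm.
2XL: 110 / 2.2 = 50.000 → 50.00 cm.
3XL: 120 / 2.2 = 54.545 → 54.55 cm.

M 43.64 cm; 2XL 50.00 cm; 3XL 54.55 cm.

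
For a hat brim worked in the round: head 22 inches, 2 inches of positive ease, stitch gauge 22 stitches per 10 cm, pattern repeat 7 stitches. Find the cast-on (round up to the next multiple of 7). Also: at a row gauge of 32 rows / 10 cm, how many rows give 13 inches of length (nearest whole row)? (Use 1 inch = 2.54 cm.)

Finished = 22 + 2 = 24 inches.
24 inches × 2.54 = 60.96 cm.
22/10 = 2.2 sts per cm; 60.96 × 2.2 = 134.11 sts.
Next multiple of 7 → 140.
13 inches = 33.02 cm; × 3.2 = 105.66 → 106 rows.

Cast on 140 stitches; work 106 rows.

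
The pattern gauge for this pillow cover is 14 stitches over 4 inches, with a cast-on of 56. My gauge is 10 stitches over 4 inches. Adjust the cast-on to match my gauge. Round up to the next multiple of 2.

40 stitches.

Scale factor = 10 / 14 = 0.714.
56 × 10 / 14 = 40.00 sts.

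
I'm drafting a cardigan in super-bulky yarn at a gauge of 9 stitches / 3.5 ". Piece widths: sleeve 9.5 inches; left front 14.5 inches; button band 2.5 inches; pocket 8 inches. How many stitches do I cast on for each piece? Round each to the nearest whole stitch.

Rate = 9/3.5 = 2.571 sts per in.
sleeve: 9.5 × 2.571 = 24.43 → 24.
left front: 14.5 × 2.571 = 37.29 → 37.
button band: 2.5 × 2.571 = 6.43 → 6.
pocket: 8 × 2.571 = 20.57 → 21.

sleeve 24; left front 37; button band 6; pocket 21.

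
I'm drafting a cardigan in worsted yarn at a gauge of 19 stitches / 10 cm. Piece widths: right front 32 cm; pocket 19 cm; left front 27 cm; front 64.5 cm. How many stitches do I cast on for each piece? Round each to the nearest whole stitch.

right front 61; pocket 36; left front 51; front 123.

Rate = 19/10 = 1.9 sts per cm.
right front: 32 × 1.9 = 60.80 → 61.
pocket: 19 × 1.9 = 36.10 → 36.
left front: 27 × 1.9 = 51.30 → 51.
front: 64.5 × 1.9 = 122.55 → 123.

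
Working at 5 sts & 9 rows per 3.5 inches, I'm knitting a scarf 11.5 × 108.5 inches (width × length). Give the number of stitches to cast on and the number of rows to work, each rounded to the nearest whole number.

Cast on 16 stitches and work 279 rows.

Stitch gauge = 5/3.5 = 1.429 sts/in; 11.5 × 1.429 = 16.43 → 16 sts.
Row gauge = 9/3.5 = 2.571 rows/in; 108.5 × 2.571 = 279.00 → 279 rows.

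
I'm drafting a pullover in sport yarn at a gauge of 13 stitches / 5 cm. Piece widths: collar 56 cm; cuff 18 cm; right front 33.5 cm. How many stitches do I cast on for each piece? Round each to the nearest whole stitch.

collar 146; cuff 47; right front 87.

Rate = 13/5 = 2.6 sts per cm.
collar: 56 × 2.6 = 145.60 → 146.
cuff: 18 × 2.6 = 46.80 → 47.
right front: 33.5 × 2.6 = 87.10 → 87.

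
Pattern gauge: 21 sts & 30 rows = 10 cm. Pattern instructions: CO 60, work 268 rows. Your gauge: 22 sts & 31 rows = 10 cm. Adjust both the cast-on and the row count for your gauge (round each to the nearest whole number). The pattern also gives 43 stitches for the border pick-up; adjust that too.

Stitches: 60 × 22/21 = 62.86 → 63.
Rows: 268 × 31/30 = 276.93 → 277.
border pick-up: 43 × 22/21 = 45.05 → 45.

Cast on 63 stitches; work 277 rows; border pick-up 45 stitches.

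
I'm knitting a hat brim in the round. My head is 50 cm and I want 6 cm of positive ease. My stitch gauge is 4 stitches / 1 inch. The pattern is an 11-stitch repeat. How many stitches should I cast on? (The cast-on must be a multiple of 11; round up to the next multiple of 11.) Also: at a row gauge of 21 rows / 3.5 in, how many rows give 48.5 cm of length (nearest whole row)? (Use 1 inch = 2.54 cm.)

Finished = 50 + 6 = 56 cm.
56 cm × 1/2.54 = 22.05 inches.
4/1 = 4 sts per in; 22.05 × 4 = 88.19 sts.
Next multiple of 11 → 99.
48.5 cm = 19.09 inches; × 6 = 114.57 → 115 rows.

Cast on 99 stitches; work 115 rows.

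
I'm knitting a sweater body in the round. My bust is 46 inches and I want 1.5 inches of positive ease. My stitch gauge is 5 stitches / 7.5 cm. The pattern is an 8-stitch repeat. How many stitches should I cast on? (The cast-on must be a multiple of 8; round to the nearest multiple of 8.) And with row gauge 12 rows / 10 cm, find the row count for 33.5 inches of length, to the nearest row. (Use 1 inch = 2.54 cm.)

Finished = 46 + 1.5 = 47.5 inches.
47.5 inches × 2.54 = 120.65 cm.
5/7.5 = 0.667 sts per cm; 120.65 × 0.667 = 80.43 sts.
Nearest multiple of 8 → 80.
33.5 inches = 85.09 cm; × 1.2 = 102.11 → 102 rows.

Cast on 80 stitches; work 102 rows.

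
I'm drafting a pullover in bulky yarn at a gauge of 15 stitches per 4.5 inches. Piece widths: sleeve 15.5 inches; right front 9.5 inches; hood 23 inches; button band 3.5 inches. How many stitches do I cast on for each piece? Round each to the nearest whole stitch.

Rate = 15/4.5 = 3.333 sts per in.
sleeve: 15.5 × 3.333 = 51.67 → 52.
right front: 9.5 × 3.333 = 31.67 → 32.
hood: 23 × 3.333 = 76.67 → 77.
button band: 3.5 × 3.333 = 11.67 → 12.

sleeve 52; right front 32; hood 77; button band 12.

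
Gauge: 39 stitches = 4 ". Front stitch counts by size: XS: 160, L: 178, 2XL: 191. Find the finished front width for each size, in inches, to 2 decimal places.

39/4 = 9.75 sts per in.
XS: 160 / 9.75 = 16.410 → 16.41 in.
L: 178 / 9.75 = 18.256 → 18.26 in.
2XL: 191 / 9.75 = 19.590 → 19.59 in.

XS 16.41 inches; L 18.26 inches; 2XL 19.59 inches.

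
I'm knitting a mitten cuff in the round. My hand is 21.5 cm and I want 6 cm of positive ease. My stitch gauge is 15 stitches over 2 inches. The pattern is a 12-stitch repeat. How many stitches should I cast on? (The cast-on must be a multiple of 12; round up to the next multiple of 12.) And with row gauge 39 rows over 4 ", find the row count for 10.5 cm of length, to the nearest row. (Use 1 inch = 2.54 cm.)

Cast on 84 stitches; work 40 rows.

Finished = 21.5 + 6 = 27.5 cm.
27.5 cm × 1/2.54 = 10.83 inches.
15/2 = 7.5 sts per in; 10.83 × 7.5 = 81.20 sts.
Next multiple of 12 → 84.
10.5 cm = 4.13 inches; × 9.75 = 40.31 → 40 rows.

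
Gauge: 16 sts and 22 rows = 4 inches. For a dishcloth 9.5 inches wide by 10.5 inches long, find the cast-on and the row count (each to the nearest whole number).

Stitch gauge = 16/4 = 4 sts/in; 9.5 × 4 = 38.00 → 38 sts.
Row gauge = 22/4 = 5.5 rows/in; 10.5 × 5.5 = 57.75 → 58 rows.

Cast on 38 stitches and work 58 rows.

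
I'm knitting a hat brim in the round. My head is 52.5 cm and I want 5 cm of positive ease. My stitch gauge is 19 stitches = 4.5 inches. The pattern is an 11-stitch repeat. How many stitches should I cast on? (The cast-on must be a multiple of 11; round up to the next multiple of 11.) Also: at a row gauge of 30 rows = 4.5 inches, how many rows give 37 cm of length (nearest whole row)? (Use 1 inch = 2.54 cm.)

Cast on 99 stitches; work 97 rows.

Finished = 52.5 + 5 = 57.5 cm.
57.5 cm × 1/2.54 = 22.64 inches.
19/4.5 = 4.222 sts per in; 22.64 × 4.222 = 95.58 sts.
Next multiple of 11 → 99.
37 cm = 14.57 inches; × 6.667 = 97.11 → 97 rows.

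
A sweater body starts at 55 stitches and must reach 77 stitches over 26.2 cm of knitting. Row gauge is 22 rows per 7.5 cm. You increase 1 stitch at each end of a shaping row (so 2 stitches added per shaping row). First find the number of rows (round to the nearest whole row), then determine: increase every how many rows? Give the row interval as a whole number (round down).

Rows = 26.2 × 2.933 = 76.9 → 77 rows.
Stitches to add: 22 → 11 shaping rows (at 2 st each).
77 / 11 = 7.00 → every 7 rows.

Increase every 7th row.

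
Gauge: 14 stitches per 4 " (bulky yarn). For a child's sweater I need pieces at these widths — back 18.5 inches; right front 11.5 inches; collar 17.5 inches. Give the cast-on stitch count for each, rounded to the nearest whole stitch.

Rate = 14/4 = 3.5 sts per in.
back: 18.5 × 3.5 = 64.75 → 65.
right front: 11.5 × 3.5 = 40.25 → 40.
collar: 17.5 × 3.5 = 61.25 → 61.

back 65; right front 40; collar 61.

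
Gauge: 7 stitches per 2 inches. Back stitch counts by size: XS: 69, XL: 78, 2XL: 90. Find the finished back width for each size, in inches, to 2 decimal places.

XS 19.71 inches; XL 22.29 inches; 2XL 25.71 inches.

7/2 = 3.5 sts per in.
XS: 69 / 3.5 = 19.714 → 19.71 in.
XL: 78 / 3.5 = 22.286 → 22.29 in.
2XL: 90 / 3.5 = 25.714 → 25.71 in.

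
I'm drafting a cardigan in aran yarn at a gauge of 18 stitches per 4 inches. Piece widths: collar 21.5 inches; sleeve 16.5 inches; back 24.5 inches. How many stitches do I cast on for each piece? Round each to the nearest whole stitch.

collar 97; sleeve 74; back 110.

Rate = 18/4 = 4.5 sts per in.
collar: 21.5 × 4.5 = 96.75 → 97.
sleeve: 16.5 × 4.5 = 74.25 → 74.
back: 24.5 × 4.5 = 110.25 → 110.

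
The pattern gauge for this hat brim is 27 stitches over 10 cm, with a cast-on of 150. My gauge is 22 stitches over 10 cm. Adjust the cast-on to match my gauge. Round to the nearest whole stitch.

Cast on 122 stitches.

Scale factor = 22 / 27 = 0.815.
150 × 22 / 27 = 122.22 sts.
→ 122 sts.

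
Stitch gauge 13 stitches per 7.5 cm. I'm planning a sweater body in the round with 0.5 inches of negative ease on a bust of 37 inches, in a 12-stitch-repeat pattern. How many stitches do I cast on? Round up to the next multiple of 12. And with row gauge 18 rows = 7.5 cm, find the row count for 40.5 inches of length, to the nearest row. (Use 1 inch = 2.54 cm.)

Cast on 168 stitches; work 247 rows.

Finished = 37 − 0.5 = 36.5 inches.
36.5 inches × 2.54 = 92.71 cm.
13/7.5 = 1.733 sts per cm; 92.71 × 1.733 = 160.70 sts.
Next multiple of 12 → 168.
40.5 inches = 102.87 cm; × 2.4 = 246.89 → 247 rows.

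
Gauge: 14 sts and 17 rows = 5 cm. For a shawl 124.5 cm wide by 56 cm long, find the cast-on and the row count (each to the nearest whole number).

Cast on 349 stitches and work 190 rows.

Stitch gauge = 14/5 = 2.8 sts/cm; 124.5 × 2.8 = 348.60 → 349 sts.
Row gauge = 17/5 = 3.4 rows/cm; 56 × 3.4 = 190.40 → 190 rows.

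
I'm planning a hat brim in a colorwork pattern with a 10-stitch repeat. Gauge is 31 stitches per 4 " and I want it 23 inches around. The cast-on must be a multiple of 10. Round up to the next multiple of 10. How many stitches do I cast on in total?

31 / 4 = 7.75 sts per inch.
23 × 7.75 = 178.25 sts.
Next multiple of 10: 180.

Cast on 180 stitches.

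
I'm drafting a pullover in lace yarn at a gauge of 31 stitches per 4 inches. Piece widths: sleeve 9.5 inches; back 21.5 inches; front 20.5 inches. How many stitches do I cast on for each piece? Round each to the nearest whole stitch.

sleeve 74; back 167; front 159.

Rate = 31/4 = 7.75 sts per in.
sleeve: 9.5 × 7.75 = 73.62 → 74.
back: 21.5 × 7.75 = 166.62 → 167.
front: 20.5 × 7.75 = 158.88 → 159.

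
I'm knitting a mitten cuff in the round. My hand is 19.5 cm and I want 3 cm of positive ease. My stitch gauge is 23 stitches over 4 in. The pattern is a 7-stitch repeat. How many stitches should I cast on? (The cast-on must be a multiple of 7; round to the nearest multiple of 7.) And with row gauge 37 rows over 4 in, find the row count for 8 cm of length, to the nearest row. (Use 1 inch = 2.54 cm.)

Cast on 49 stitches; work 29 rows.

Finished = 19.5 + 3 = 22.5 cm.
22.5 cm × 1/2.54 = 8.86 inches.
23/4 = 5.75 sts per in; 8.86 × 5.75 = 50.94 sts.
Nearest multiple of 7 → 49.
8 cm = 3.15 inches; × 9.25 = 29.13 → 29 rows.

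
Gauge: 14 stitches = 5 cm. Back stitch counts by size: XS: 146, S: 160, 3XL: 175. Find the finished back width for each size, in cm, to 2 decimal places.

14/5 = 2.8 sts per cm.
XS: 146 / 2.8 = 52.143 → 52.14 cm.
S: 160 / 2.8 = 57.143 → 57.14 cm.
3XL: 175 / 2.8 = 62.500 → 62.50 cm.

XS 52.14 cm; S 57.14 cm; 3XL 62.50 cm.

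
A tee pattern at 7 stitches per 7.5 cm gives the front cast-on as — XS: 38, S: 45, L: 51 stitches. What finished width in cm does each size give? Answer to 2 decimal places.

7/7.5 = 0.933 sts per cm.
XS: 38 / 0.933 = 40.714 → 40.71 cm.
S: 45 / 0.933 = 48.214 → 48.21 cm.
L: 51 / 0.933 = 54.643 → 54.64 cm.

XS 40.71 cm; S 48.21 cm; L 54.64 cm.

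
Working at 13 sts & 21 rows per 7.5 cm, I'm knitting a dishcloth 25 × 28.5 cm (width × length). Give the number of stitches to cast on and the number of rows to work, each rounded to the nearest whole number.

Stitch gauge = 13/7.5 = 1.733 sts/cm; 25 × 1.733 = 43.33 → 43 sts.
Row gauge = 21/7.5 = 2.8 rows/cm; 28.5 × 2.8 = 79.80 → 80 rows.

Cast on 43 stitches and work 80 rows.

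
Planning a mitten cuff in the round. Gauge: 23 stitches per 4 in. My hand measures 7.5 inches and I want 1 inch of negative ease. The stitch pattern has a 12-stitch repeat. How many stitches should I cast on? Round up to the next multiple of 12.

Finished = 7.5 − 1 = 6.5 inches.
23 / 4 = 5.75 sts/in.
6.5 × 5.75 = 37.38 sts.
Next multiple of 12: 48.

48 stitches.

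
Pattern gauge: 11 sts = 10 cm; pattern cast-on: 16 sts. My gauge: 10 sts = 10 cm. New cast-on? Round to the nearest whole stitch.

Cast on 15 stitches.

Scale factor = 10 / 11 = 0.909.
16 × 10 / 11 = 14.55 sts.
→ 15 sts.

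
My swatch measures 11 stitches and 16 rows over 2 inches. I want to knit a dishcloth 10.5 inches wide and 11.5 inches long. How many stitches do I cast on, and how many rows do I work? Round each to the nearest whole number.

Cast on 58 stitches and work 92 rows.

Stitch gauge = 11/2 = 5.5 sts/in; 10.5 × 5.5 = 57.75 → 58 sts.
Row gauge = 16/2 = 8 rows/in; 11.5 × 8 = 92.00 → 92 rows.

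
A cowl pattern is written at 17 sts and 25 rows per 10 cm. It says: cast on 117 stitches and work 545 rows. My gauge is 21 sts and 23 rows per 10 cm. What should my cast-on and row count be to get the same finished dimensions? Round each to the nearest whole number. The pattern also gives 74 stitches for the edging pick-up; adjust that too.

Cast on 145 stitches; work 501 rows; edging pick-up 91 stitches.

Stitches: 117 × 21/17 = 144.53 → 145.
Rows: 545 × 23/25 = 501.40 → 501.
edging pick-up: 74 × 21/17 = 91.41 → 91.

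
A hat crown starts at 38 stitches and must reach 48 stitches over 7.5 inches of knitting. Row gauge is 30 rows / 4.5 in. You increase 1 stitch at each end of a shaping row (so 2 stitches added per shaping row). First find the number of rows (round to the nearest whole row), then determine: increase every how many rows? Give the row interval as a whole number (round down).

Increase every 10th row.

Rows = 7.5 × 6.667 = 50.0 → 50 rows.
Stitches to add: 10 → 5 shaping rows (at 2 st each).
50 / 5 = 10.00 → every 10 rows.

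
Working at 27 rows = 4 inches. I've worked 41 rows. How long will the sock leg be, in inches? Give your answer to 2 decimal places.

27 rows / 4 inch = 6.75 rows per inch.
41 / 6.75 = 6.074 inches.

6.07 inches.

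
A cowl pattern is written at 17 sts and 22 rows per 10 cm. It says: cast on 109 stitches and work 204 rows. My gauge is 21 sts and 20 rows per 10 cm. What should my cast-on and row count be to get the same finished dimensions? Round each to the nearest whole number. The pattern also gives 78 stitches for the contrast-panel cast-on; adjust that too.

Stitches: 109 × 21/17 = 134.65 → 135.
Rows: 204 × 20/22 = 185.45 → 185.
contrast-panel cast-on: 78 × 21/17 = 96.35 → 96.

Cast on 135 stitches; work 185 rows; contrast-panel cast-on 96 stitches.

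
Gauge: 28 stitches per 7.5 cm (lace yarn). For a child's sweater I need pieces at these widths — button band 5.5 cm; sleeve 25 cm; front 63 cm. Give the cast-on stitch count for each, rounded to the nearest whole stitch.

button band 21; sleeve 93; front 235.

Rate = 28/7.5 = 3.733 sts per cm.
button band: 5.5 × 3.733 = 20.53 → 21.
sleeve: 25 × 3.733 = 93.33 → 93.
front: 63 × 3.733 = 235.20 → 235.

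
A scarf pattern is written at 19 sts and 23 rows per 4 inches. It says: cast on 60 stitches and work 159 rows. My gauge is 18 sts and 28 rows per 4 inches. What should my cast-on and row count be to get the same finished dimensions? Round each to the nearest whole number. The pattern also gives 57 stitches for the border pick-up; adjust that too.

Cast on 57 stitches; work 194 rows; border pick-up 54 stitches.

Stitches: 60 × 18/19 = 56.84 → 57.
Rows: 159 × 28/23 = 193.57 → 194.
border pick-up: 57 × 18/19 = 54.00 → 54.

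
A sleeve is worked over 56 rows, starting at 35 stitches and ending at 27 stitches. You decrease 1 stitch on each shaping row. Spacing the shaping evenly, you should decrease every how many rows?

Stitches to remove: |27 − 35| = 8.
Shaping rows needed: 8 / 1 = 8.
56 rows / 8 = every 7 rows.

Decrease every 7th row.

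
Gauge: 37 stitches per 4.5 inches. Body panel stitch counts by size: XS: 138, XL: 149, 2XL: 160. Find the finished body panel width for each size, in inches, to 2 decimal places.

XS 16.78 inches; XL 18.12 inches; 2XL 19.46 inches.

37/4.5 = 8.222 sts per in.
XS: 138 / 8.222 = 16.784 → 16.78 in.
XL: 149 / 8.222 = 18.122 → 18.12 in.
2XL: 160 / 8.222 = 19.459 → 19.46 in.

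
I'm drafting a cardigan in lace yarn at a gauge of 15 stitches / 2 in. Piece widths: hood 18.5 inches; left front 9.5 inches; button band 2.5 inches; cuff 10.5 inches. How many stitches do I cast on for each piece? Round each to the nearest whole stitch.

hood 139; left front 71; button band 19; cuff 79.

Rate = 15/2 = 7.5 sts per in.
hood: 18.5 × 7.5 = 138.75 → 139.
left front: 9.5 × 7.5 = 71.25 → 71.
button band: 2.5 × 7.5 = 18.75 → 19.
cuff: 10.5 × 7.5 = 78.75 → 79.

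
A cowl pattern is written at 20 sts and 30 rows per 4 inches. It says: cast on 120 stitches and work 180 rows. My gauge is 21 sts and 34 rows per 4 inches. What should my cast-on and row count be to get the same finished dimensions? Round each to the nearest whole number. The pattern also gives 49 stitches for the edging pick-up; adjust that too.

Cast on 126 stitches; work 204 rows; edging pick-up 51 stitches.

Stitches: 120 × 21/20 = 126.00 → 126.
Rows: 180 × 34/30 = 204.00 → 204.
edging pick-up: 49 × 21/20 = 51.45 → 51.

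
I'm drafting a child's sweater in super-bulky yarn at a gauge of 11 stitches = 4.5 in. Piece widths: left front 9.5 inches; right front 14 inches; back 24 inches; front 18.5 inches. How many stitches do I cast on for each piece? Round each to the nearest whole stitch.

Rate = 11/4.5 = 2.444 sts per in.
left front: 9.5 × 2.444 = 23.22 → 23.
right front: 14 × 2.444 = 34.22 → 34.
back: 24 × 2.444 = 58.67 → 59.
front: 18.5 × 2.444 = 45.22 → 45.

left front 23; right front 34; back 59; front 45.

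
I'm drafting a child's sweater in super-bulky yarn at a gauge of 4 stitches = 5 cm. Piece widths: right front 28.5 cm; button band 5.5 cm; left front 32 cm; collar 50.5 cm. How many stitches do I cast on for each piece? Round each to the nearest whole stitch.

Rate = 4/5 = 0.8 sts per cm.
right front: 28.5 × 0.8 = 22.80 → 23.
button band: 5.5 × 0.8 = 4.40 → 4.
left front: 32 × 0.8 = 25.60 → 26.
collar: 50.5 × 0.8 = 40.40 → 40.

right front 23; button band 4; left front 26; collar 40.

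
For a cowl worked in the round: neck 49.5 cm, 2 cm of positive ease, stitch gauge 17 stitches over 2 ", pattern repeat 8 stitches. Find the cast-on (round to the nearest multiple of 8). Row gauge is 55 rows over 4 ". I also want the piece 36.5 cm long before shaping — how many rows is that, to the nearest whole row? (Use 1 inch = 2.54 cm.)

Finished = 49.5 + 2 = 51.5 cm.
51.5 cm × 1/2.54 = 20.28 inches.
17/2 = 8.5 sts per in; 20.28 × 8.5 = 172.34 sts.
Nearest multiple of 8 → 176.
36.5 cm = 14.37 inches; × 13.75 = 197.59 → 198 rows.

Cast on 176 stitches; work 198 rows.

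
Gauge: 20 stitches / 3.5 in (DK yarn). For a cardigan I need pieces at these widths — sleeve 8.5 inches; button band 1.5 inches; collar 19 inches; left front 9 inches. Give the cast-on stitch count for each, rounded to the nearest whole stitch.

sleeve 49; button band 9; collar 109; left front 51.

Rate = 20/3.5 = 5.714 sts per in.
sleeve: 8.5 × 5.714 = 48.57 → 49.
button band: 1.5 × 5.714 = 8.57 → 9.
collar: 19 × 5.714 = 108.57 → 109.
left front: 9 × 5.714 = 51.43 → 51.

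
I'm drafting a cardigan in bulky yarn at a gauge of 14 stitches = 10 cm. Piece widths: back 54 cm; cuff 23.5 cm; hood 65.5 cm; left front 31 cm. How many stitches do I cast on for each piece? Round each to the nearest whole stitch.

back 76; cuff 33; hood 92; left front 43.

Rate = 14/10 = 1.4 sts per cm.
back: 54 × 1.4 = 75.60 → 76.
cuff: 23.5 × 1.4 = 32.90 → 33.
hood: 65.5 × 1.4 = 91.70 → 92.
left front: 31 × 1.4 = 43.40 → 43.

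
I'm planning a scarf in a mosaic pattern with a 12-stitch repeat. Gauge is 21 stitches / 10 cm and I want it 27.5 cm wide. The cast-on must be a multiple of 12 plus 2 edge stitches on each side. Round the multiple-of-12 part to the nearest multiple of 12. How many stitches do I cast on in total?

Cast on 52 stitches.

21 / 10 = 2.1 sts per cm.
27.5 × 2.1 = 57.75 sts.
Less 4 edge sts → 53.75 for the repeat.
Nearest multiple of 12: 48.
Add back 4 edge sts → 52.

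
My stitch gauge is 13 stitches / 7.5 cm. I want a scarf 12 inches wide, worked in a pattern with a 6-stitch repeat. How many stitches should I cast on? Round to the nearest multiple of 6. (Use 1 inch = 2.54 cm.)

12 in = 12 × 2.54 = 30.48 cm.
13 / 7.5 = 1.733 sts/cm.
30.48 × 1.733 = 52.83 sts.
→ 54.

54 stitches.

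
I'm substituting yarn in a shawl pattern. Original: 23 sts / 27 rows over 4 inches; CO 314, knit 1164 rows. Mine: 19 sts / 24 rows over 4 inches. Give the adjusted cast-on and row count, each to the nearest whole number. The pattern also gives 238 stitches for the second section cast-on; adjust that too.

Stitches: 314 × 19/23 = 259.39 → 259.
Rows: 1164 × 24/27 = 1034.67 → 1035.
second section cast-on: 238 × 19/23 = 196.61 → 197.

Cast on 259 stitches; work 1035 rows; second section cast-on 197 stitches.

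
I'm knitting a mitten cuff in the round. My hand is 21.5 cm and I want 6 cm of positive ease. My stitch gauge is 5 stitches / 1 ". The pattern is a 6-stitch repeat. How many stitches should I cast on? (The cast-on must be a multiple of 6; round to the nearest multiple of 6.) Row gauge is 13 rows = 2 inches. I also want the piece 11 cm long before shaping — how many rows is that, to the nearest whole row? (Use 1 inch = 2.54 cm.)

Cast on 54 stitches; work 28 rows.

Finished = 21.5 + 6 = 27.5 cm.
27.5 cm × 1/2.54 = 10.83 inches.
5/1 = 5 sts per in; 10.83 × 5 = 54.13 sts.
Nearest multiple of 6 → 54.
11 cm = 4.33 inches; × 6.5 = 28.15 → 28 rows.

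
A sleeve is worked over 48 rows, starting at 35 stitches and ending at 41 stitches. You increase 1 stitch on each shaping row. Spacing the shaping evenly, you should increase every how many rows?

Stitches to add: |41 − 35| = 6.
Shaping rows needed: 6 / 1 = 6.
48 rows / 6 = every 8 rows.

Increase every 8th row.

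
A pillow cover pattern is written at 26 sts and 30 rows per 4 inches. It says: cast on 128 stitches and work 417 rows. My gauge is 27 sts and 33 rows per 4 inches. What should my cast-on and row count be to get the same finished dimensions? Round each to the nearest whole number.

Stitches: 128 × 27/26 = 132.92 → 133.
Rows: 417 × 33/30 = 458.70 → 459.

Cast on 133 stitches; work 459 rows.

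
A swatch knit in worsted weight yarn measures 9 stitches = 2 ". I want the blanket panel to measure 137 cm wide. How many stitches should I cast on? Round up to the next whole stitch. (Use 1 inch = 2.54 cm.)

CO 243 sts.

137 cm = 53.94 in.
9 stitches / 2 in = 4.5 stitches per inch.
53.94 × 4.5 = 242.72 stitches.
Round up → 243.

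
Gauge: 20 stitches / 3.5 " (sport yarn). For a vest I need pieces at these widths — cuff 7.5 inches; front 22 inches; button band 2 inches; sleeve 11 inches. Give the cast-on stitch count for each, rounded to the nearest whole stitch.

cuff 43; front 126; button band 11; sleeve 63.

Rate = 20/3.5 = 5.714 sts per in.
cuff: 7.5 × 5.714 = 42.86 → 43.
front: 22 × 5.714 = 125.71 → 126.
button band: 2 × 5.714 = 11.43 → 11.
sleeve: 11 × 5.714 = 62.86 → 63.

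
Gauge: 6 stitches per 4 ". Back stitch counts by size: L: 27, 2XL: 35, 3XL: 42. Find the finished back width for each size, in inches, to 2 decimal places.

L 18.00 inches; 2XL 23.33 inches; 3XL 28.00 inches.

6/4 = 1.5 sts per in.
L: 27 / 1.5 = 18.000 → 18.00 in.
2XL: 35 / 1.5 = 23.333 → 23.33 in.
3XL: 42 / 1.5 = 28.000 → 28.00 in.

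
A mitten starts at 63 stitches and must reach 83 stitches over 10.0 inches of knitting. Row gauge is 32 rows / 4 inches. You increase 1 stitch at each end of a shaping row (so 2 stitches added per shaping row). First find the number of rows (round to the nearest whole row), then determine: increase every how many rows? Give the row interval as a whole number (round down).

Rows = 10.0 × 8 = 80.0 → 80 rows.
Stitches to add: 20 → 10 shaping rows (at 2 st each).
80 / 10 = 8.00 → every 8 rows.

Increase every 8th row.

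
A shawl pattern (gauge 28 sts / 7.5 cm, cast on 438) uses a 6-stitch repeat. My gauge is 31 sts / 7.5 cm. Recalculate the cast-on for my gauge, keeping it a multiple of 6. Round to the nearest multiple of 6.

438 × 31 / 28 = 484.93.
Nearest multiple of 6: 486.

Cast on 486 stitches.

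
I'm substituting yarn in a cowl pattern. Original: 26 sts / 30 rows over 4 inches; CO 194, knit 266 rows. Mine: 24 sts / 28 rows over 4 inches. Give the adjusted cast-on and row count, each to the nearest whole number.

Cast on 179 stitches; work 248 rows.

Stitches: 194 × 24/26 = 179.08 → 179.
Rows: 266 × 28/30 = 248.27 → 248.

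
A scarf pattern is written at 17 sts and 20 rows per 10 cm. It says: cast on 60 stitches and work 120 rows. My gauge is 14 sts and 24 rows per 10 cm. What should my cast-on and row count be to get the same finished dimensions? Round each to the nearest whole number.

Stitches: 60 × 14/17 = 49.41 → 49.
Rows: 120 × 24/20 = 144.00 → 144.

Cast on 49 stitches; work 144 rows.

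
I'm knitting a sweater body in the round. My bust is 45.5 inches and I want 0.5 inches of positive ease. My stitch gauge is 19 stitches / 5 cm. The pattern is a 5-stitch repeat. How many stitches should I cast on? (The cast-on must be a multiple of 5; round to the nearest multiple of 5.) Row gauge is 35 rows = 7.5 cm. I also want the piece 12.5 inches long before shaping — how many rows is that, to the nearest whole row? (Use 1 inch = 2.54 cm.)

Cast on 445 stitches; work 148 rows.

Finished = 45.5 + 0.5 = 46 inches.
46 inches × 2.54 = 116.84 cm.
19/5 = 3.8 sts per cm; 116.84 × 3.8 = 443.99 sts.
Nearest multiple of 5 → 445.
12.5 inches = 31.75 cm; × 4.667 = 148.17 → 148 rows.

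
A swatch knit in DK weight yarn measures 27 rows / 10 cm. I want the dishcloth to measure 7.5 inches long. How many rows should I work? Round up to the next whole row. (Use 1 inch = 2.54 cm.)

52 rows.

7.5 in = 19.05 cm.
27 rows / 10 cm = 2.7 rows per cm.
19.05 × 2.7 = 51.44 rows.
Round up → 52.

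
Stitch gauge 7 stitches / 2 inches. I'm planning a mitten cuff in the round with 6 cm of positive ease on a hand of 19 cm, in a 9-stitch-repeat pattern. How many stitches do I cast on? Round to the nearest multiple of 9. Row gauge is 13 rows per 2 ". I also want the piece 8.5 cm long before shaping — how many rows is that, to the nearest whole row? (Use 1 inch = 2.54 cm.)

Finished = 19 + 6 = 25 cm.
25 cm × 1/2.54 = 9.84 inches.
7/2 = 3.5 sts per in; 9.84 × 3.5 = 34.45 sts.
Nearest multiple of 9 → 36.
8.5 cm = 3.35 inches; × 6.5 = 21.75 → 22 rows.

Cast on 36 stitches; work 22 rows.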